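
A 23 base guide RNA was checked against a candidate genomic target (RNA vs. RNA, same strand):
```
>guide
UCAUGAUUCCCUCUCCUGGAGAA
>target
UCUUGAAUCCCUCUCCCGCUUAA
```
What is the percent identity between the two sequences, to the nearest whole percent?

6 positions differ (3, 7, 17, 19, 20, 21), so 17 of 23 match: 17/23 = 73.91%.

74%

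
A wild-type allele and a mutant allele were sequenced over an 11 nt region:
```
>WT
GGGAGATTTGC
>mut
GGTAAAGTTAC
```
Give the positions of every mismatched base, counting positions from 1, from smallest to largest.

Differences at position 3 (G→T), position 5 (G→A), position 7 (T→G), position 10 (G→A).

3, 5, 7, 10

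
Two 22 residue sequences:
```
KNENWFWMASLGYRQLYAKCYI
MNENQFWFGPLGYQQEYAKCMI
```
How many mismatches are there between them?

Comparing position by position, 8 positions differ: 1 (K/M), 5 (W/Q), 8 (M/F), 9 (A/G), 10 (S/P), 14 (R/Q), 16 (L/E), 21 (Y/M).

8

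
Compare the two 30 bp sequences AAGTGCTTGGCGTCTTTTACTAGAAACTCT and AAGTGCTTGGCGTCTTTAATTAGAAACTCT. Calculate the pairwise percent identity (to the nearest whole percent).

93%

2 positions differ (18, 20), so 28 of 30 match: 28/30 = 93.33%.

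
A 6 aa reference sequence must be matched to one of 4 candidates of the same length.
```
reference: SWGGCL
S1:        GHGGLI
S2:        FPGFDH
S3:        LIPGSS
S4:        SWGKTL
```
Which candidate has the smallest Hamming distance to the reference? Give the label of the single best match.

S1 differs at 4 positions; S2 differs at 5 positions; S3 differs at 5 positions; S4 differs at 2 positions. The closest is S4.

S4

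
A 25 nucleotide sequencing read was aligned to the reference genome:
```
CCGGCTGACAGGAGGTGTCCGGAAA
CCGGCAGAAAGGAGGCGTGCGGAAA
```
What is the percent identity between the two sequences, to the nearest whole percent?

4 positions differ (6, 9, 16, 19), so 21 of 25 match: 21/25 = 84%.

84%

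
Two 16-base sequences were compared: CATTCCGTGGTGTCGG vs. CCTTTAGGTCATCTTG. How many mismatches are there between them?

The sequences differ at positions 2, 5, 6, 8, 9, 10, 11, 12, 13, 14, 15 (1-based) — 11 in total.

11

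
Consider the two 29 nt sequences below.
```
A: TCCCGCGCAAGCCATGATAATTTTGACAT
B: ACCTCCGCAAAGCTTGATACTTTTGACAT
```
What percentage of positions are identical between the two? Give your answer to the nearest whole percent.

76%

7 positions differ (1, 4, 5, 11, 12, 14, 20), so 22 of 29 match: 22/29 = 75.86%.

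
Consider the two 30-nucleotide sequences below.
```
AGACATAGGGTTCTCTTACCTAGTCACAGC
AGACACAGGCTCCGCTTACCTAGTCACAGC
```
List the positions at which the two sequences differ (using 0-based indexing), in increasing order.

Differences at position 5 (T→C), position 9 (G→C), position 11 (T→C), position 13 (T→G).

5, 9, 11, 13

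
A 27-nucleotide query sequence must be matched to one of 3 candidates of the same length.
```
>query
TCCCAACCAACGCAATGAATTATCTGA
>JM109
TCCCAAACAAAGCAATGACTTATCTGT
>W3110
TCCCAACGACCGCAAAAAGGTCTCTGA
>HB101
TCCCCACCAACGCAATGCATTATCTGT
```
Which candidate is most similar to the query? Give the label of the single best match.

HB101

JM109 differs at 4 bases; W3110 differs at 7 bases; HB101 differs at 3 bases. The closest is HB101.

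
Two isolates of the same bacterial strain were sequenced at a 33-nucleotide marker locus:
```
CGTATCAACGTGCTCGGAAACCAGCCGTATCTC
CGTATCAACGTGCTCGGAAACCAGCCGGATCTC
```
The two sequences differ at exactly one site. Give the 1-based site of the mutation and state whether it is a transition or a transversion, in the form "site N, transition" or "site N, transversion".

site 28, transversion

The sequences differ only at site 28: T→G (pyrimidine→purine), a transversion.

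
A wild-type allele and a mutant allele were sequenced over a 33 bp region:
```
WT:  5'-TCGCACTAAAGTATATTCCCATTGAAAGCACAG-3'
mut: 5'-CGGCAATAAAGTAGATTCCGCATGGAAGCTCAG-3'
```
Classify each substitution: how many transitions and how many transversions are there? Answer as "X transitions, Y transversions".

Mismatches (1-based):
base 1: T→C (pyrimidine→pyrimidine, transition)
base 2: C→G (pyrimidine→purine, transversion)
base 6: C→A (pyrimidine→purine, transversion)
base 14: T→G (pyrimidine→purine, transversion)
base 20: C→G (pyrimidine→purine, transversion)
base 21: A→C (purine→pyrimidine, transversion)
base 22: T→A (pyrimidine→purine, transversion)
base 25: A→G (purine→purine, transition)
base 30: A→T (purine→pyrimidine, transversion)

2 transitions, 7 transversions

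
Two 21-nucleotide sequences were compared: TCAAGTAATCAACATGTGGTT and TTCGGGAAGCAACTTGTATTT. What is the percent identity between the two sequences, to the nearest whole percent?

62%

8 positions differ (2, 3, 4, 6, 9, 14, 18, 19), so 13 of 21 match: 13/21 = 61.9%.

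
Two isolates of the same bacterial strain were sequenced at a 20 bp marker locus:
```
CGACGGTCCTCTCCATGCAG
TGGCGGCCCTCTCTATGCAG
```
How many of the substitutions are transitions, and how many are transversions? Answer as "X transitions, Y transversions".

Transitions (purine↔purine or pyrimidine↔pyrimidine): 1 C→T, 3 A→G, 7 T→C, 14 C→T.
Transversions (purine↔pyrimidine): none.

4 transitions, 0 transversions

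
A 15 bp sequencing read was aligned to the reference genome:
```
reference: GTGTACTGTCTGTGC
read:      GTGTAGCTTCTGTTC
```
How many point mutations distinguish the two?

4

Mismatches (1-based): site 6: C→G; site 7: T→C; site 8: G→T; site 14: G→T.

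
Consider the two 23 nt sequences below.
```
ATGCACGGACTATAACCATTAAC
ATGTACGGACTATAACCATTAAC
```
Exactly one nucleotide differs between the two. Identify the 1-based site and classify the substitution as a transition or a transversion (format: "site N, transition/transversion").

site 4, transition

Site 4 changes C→T. C is a pyrimidine and T is a pyrimidine, so this is a transition.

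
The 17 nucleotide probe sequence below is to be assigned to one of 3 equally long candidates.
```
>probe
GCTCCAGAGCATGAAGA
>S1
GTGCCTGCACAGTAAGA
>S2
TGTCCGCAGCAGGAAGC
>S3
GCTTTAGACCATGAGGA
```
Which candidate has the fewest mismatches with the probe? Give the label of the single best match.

S3

Hamming distances to probe — S1: 7; S2: 6; S3: 4.
Smallest is S3 with 4 mismatches.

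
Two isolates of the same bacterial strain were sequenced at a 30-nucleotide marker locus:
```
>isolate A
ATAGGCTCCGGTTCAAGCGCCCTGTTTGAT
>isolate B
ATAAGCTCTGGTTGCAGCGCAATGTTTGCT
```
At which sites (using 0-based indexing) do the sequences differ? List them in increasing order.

Differences at site 3 (G→A), site 8 (C→T), site 13 (C→G), site 14 (A→C), site 20 (C→A), site 21 (C→A), site 28 (A→C).

3, 8, 13, 14, 20, 21, 28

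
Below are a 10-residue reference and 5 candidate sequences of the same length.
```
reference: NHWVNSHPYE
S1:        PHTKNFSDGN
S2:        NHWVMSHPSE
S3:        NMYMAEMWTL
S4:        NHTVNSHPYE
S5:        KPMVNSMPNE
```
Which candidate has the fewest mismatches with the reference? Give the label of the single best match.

S4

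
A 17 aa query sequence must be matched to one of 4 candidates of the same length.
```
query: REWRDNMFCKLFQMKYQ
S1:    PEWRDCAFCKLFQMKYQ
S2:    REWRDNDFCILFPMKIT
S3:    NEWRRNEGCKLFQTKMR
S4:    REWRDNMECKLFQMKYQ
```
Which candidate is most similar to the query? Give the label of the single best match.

S4

S1 differs at 3 positions; S2 differs at 5 positions; S3 differs at 7 positions; S4 differs at 1 position. The closest is S4.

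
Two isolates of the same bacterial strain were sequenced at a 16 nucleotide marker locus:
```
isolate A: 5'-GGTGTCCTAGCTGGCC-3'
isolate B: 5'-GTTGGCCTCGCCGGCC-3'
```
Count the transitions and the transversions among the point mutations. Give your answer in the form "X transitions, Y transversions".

1 transition, 3 transversions

Transitions (purine↔purine or pyrimidine↔pyrimidine): 12 T→C.
Transversions (purine↔pyrimidine): 2 G→T, 5 T→G, 9 A→C.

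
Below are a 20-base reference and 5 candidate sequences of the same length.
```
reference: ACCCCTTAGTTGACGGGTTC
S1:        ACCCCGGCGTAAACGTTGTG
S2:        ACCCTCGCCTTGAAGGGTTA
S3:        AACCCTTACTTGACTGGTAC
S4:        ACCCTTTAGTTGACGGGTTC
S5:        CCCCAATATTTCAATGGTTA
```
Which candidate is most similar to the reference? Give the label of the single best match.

S4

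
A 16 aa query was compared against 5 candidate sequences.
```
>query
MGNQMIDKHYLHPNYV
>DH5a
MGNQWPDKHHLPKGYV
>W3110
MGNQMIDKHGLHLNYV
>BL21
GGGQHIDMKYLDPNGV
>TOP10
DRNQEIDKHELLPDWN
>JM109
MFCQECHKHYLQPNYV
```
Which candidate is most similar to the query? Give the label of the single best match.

W3110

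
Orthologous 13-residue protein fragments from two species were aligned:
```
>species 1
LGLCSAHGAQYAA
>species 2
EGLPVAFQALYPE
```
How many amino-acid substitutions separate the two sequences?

The sequences differ at residues 1, 4, 5, 7, 8, 10, 12, 13 (1-based) — 8 in total.

8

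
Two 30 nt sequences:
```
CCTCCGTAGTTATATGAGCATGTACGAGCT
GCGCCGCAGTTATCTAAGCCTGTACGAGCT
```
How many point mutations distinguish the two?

6

The sequences differ at positions 1, 3, 7, 14, 16, 20 (1-based) — 6 in total.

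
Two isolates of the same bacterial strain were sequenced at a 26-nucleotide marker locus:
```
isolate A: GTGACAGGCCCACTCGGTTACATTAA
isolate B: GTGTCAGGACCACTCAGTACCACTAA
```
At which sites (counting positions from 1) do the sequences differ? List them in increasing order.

Scanning 1-based: 4: A/T; 9: C/A; 16: G/A; 19: T/A; 20: A/C; 23: T/C.

4, 9, 16, 19, 20, 23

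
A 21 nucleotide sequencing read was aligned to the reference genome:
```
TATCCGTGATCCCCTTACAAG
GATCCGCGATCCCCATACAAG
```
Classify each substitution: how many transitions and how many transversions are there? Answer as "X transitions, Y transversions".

1 transition, 2 transversions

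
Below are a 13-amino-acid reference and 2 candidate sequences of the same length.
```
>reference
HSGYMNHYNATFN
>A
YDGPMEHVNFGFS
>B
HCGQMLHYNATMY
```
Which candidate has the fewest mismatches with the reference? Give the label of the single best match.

Hamming distances to reference — A: 8; B: 5.
Smallest is B with 5 mismatches.

B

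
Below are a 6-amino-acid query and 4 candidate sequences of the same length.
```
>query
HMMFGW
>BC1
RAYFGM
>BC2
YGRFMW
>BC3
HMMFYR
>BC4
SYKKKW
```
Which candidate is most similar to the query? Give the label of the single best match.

BC3

BC1 differs at 4 residues; BC2 differs at 4 residues; BC3 differs at 2 residues; BC4 differs at 5 residues. The closest is BC3.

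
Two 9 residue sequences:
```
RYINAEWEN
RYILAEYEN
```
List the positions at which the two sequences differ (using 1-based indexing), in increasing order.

Differences at position 4 (N→L), position 7 (W→Y).

4, 7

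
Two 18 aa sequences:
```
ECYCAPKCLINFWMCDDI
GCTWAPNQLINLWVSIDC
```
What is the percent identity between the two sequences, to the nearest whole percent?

44%

Mismatches at positions 1, 3, 4, 7, 8, 12, 14, 15, 16, 18 (1-based): 10 of 18.
Identical positions: 8/18 = 44.44% → 44%.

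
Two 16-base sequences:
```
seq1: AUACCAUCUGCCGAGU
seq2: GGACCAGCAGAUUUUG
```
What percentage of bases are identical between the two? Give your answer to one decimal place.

37.5%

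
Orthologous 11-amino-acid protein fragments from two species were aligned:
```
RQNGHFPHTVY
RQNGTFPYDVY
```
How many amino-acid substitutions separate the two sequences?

3

Mismatches (1-based): residue 5: H→T; residue 8: H→Y; residue 9: T→D.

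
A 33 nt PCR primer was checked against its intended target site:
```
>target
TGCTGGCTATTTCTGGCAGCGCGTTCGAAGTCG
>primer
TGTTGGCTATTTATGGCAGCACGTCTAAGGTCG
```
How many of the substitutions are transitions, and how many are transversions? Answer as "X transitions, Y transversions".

6 transitions, 1 transversion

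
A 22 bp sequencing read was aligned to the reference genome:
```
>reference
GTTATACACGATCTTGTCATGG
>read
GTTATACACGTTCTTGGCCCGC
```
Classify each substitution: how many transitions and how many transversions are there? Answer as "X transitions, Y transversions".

Transitions (purine↔purine or pyrimidine↔pyrimidine): 20 T→C.
Transversions (purine↔pyrimidine): 11 A→T, 17 T→G, 19 A→C, 22 G→C.

1 transition, 4 transversions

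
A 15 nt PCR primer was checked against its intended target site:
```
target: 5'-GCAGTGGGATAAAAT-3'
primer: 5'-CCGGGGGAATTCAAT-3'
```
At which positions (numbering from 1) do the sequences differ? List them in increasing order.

Differences at position 1 (G→C), position 3 (A→G), position 5 (T→G), position 8 (G→A), position 11 (A→T), position 12 (A→C).

1, 3, 5, 8, 11, 12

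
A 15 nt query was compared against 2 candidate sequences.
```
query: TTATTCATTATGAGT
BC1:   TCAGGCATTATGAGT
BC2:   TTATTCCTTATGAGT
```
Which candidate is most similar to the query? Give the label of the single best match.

BC1 differs at 3 sites; BC2 differs at 1 site. The closest is BC2.

BC2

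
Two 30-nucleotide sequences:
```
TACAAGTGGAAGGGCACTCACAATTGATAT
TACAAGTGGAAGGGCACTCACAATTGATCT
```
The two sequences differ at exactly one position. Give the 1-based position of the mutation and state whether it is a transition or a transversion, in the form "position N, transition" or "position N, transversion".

position 29, transversion

Position 29 changes A→C. A is a purine and C is a pyrimidine, so this is a transversion.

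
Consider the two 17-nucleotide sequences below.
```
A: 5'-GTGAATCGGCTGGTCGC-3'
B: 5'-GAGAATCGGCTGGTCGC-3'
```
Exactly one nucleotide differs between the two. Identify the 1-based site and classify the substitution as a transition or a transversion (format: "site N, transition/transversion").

The sequences differ only at site 2: T→A (pyrimidine→purine), a transversion.

site 2, transversion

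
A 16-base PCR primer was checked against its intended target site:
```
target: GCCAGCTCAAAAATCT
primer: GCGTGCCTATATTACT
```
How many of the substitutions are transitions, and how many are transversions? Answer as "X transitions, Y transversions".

2 transitions, 6 transversions

Mismatches (1-based):
position 3: C→G (pyrimidine→purine, transversion)
position 4: A→T (purine→pyrimidine, transversion)
position 7: T→C (pyrimidine→pyrimidine, transition)
position 8: C→T (pyrimidine→pyrimidine, transition)
position 10: A→T (purine→pyrimidine, transversion)
position 12: A→T (purine→pyrimidine, transversion)
position 13: A→T (purine→pyrimidine, transversion)
position 14: T→A (pyrimidine→purine, transversion)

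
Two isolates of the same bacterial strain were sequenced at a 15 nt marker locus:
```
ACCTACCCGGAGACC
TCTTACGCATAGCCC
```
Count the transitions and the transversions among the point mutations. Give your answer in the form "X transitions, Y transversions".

2 transitions, 4 transversions

Mismatches (1-based):
base 1: A→T (purine→pyrimidine, transversion)
base 3: C→T (pyrimidine→pyrimidine, transition)
base 7: C→G (pyrimidine→purine, transversion)
base 9: G→A (purine→purine, transition)
base 10: G→T (purine→pyrimidine, transversion)
base 13: A→C (purine→pyrimidine, transversion)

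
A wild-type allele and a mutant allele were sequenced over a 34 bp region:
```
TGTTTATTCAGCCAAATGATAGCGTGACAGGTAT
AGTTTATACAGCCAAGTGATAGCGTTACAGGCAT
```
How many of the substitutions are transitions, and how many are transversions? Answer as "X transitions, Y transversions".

2 transitions, 3 transversions

Transitions (purine↔purine or pyrimidine↔pyrimidine): 16 A→G, 32 T→C.
Transversions (purine↔pyrimidine): 1 T→A, 8 T→A, 26 G→T.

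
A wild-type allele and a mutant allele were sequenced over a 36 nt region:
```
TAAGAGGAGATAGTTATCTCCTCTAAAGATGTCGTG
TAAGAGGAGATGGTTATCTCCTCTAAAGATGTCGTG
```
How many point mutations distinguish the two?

1

Mismatches (1-based): base 12: A→G.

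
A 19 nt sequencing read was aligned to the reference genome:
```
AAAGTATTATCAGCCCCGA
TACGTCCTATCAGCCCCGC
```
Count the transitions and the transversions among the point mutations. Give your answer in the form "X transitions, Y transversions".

1 transition, 4 transversions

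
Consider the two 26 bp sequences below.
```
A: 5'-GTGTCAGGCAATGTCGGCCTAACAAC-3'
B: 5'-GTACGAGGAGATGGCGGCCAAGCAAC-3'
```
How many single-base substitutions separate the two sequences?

8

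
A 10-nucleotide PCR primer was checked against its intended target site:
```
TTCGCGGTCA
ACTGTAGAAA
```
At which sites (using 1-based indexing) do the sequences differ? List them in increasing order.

Scanning 1-based: 1: T/A; 2: T/C; 3: C/T; 5: C/T; 6: G/A; 8: T/A; 9: C/A.

1, 2, 3, 5, 6, 8, 9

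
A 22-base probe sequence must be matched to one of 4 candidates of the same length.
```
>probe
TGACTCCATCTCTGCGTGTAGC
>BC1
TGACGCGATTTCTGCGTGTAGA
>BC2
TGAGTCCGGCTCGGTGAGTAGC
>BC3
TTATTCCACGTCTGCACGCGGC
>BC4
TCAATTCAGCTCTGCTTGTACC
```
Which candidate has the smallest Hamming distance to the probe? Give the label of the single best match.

BC1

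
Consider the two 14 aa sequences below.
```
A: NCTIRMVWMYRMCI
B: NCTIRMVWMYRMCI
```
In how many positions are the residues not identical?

The two sequences are identical at every position.

0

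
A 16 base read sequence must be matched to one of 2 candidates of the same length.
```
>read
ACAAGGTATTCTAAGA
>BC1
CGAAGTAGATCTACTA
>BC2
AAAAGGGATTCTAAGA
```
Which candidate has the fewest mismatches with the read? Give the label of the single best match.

BC2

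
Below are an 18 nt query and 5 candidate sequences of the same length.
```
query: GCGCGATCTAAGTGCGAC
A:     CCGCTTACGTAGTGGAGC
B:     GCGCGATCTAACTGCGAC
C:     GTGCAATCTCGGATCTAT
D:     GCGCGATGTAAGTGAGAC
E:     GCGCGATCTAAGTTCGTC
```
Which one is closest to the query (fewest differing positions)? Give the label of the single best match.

Hamming distances to query — A: 9; B: 1; C: 8; D: 2; E: 2.
Smallest is B with 1 mismatch.

B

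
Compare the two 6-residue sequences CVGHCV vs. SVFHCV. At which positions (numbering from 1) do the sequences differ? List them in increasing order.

Scanning 1-based: 1: C/S; 3: G/F.

1, 3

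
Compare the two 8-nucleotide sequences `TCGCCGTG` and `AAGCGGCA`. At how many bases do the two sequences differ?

5

Mismatches (1-based): base 1: T→A; base 2: C→A; base 5: C→G; base 7: T→C; base 8: G→A.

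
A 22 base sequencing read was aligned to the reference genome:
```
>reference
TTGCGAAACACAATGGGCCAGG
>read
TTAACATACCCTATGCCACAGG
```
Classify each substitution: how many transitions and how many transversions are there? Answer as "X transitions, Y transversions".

1 transition, 8 transversions

Mismatches (1-based):
site 3: G→A (purine→purine, transition)
site 4: C→A (pyrimidine→purine, transversion)
site 5: G→C (purine→pyrimidine, transversion)
site 7: A→T (purine→pyrimidine, transversion)
site 10: A→C (purine→pyrimidine, transversion)
site 12: A→T (purine→pyrimidine, transversion)
site 16: G→C (purine→pyrimidine, transversion)
site 17: G→C (purine→pyrimidine, transversion)
site 18: C→A (pyrimidine→purine, transversion)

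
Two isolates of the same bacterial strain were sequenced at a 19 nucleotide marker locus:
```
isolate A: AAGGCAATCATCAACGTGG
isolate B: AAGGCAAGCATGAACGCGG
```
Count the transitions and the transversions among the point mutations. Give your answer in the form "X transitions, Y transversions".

Transitions (purine↔purine or pyrimidine↔pyrimidine): 17 T→C.
Transversions (purine↔pyrimidine): 8 T→G, 12 C→G.

1 transition, 2 transversions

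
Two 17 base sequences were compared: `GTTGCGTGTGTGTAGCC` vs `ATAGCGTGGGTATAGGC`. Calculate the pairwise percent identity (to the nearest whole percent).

Mismatches at positions 1, 3, 9, 12, 16 (1-based): 5 of 17.
Identical positions: 12/17 = 70.59% → 71%.

71%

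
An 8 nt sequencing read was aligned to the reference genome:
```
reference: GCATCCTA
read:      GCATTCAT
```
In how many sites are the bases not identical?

3

The sequences differ at sites 5, 7, 8 (1-based) — 3 in total.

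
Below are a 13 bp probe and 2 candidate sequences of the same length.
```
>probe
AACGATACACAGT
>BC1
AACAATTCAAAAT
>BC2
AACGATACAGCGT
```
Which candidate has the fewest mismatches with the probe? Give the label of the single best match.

BC2

Hamming distances to probe — BC1: 4; BC2: 2.
Smallest is BC2 with 2 mismatches.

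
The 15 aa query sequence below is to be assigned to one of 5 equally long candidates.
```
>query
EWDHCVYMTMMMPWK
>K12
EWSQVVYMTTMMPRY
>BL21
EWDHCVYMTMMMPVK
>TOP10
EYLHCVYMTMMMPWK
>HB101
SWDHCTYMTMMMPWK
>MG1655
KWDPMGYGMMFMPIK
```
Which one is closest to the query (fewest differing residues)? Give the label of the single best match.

BL21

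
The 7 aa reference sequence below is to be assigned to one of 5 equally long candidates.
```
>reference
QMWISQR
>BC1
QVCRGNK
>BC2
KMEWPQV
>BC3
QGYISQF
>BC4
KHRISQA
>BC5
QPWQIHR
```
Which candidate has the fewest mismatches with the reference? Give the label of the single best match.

BC3

Hamming distances to reference — BC1: 6; BC2: 5; BC3: 3; BC4: 4; BC5: 4.
Smallest is BC3 with 3 mismatches.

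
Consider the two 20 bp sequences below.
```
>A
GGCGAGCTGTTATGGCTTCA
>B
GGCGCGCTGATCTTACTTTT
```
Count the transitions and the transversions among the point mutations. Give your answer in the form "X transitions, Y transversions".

2 transitions, 5 transversions

Transitions (purine↔purine or pyrimidine↔pyrimidine): 15 G→A, 19 C→T.
Transversions (purine↔pyrimidine): 5 A→C, 10 T→A, 12 A→C, 14 G→T, 20 A→T.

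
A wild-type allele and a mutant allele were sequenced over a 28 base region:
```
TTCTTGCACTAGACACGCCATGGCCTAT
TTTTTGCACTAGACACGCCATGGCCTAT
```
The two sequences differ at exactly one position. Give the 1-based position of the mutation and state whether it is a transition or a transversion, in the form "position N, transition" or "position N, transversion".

position 3, transition

The sequences differ only at position 3: C→T (pyrimidine→pyrimidine), a transition.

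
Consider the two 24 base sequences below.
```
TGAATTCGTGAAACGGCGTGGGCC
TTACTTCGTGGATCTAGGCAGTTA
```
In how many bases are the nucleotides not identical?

Comparing position by position, 12 bases differ: 2 (G/T), 4 (A/C), 11 (A/G), 13 (A/T), 15 (G/T), 16 (G/A), 17 (C/G), 19 (T/C), 20 (G/A), 22 (G/T), 23 (C/T), 24 (C/A).

12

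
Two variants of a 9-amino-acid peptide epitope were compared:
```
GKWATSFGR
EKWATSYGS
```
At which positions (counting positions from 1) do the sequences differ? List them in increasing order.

1, 7, 9

Scanning 1-based: 1: G/E; 7: F/Y; 9: R/S.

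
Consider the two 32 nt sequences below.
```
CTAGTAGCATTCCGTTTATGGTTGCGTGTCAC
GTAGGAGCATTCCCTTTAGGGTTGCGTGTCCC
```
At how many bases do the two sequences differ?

5

The sequences differ at bases 1, 5, 14, 19, 31 (1-based) — 5 in total.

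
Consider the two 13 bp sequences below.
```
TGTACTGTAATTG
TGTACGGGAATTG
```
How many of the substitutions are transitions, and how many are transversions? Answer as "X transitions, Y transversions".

Mismatches (1-based):
site 6: T→G (pyrimidine→purine, transversion)
site 8: T→G (pyrimidine→purine, transversion)

0 transitions, 2 transversions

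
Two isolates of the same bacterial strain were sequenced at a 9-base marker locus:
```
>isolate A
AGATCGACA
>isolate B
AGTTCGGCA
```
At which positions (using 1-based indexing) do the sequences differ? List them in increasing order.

3, 7

Differences at position 3 (A→T), position 7 (A→G).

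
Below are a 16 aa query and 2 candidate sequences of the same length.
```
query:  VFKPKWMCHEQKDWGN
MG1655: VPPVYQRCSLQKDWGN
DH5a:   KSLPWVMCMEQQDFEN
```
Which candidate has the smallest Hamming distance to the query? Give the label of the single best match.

MG1655

Hamming distances to query — MG1655: 8; DH5a: 9.
Smallest is MG1655 with 8 mismatches.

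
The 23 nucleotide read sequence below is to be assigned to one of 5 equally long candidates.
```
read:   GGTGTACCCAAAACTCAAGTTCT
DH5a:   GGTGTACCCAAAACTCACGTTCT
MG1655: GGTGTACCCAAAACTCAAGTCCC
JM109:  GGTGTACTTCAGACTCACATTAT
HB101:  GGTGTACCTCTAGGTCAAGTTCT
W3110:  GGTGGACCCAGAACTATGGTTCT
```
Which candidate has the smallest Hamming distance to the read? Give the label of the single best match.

DH5a differs at 1 base; MG1655 differs at 2 bases; JM109 differs at 7 bases; HB101 differs at 5 bases; W3110 differs at 5 bases. The closest is DH5a.

DH5a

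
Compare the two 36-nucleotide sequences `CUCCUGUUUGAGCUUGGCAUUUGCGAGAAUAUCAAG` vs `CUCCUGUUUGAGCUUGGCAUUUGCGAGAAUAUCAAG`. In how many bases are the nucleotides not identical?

No positions differ; the sequences are identical.

0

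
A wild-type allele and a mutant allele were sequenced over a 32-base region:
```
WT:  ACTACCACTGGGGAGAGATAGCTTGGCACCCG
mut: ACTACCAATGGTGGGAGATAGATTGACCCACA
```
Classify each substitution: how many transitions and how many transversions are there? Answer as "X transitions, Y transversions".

Transitions (purine↔purine or pyrimidine↔pyrimidine): 14 A→G, 26 G→A, 32 G→A.
Transversions (purine↔pyrimidine): 8 C→A, 12 G→T, 22 C→A, 28 A→C, 30 C→A.

3 transitions, 5 transversions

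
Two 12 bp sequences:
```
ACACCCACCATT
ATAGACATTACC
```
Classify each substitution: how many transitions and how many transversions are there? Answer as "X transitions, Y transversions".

5 transitions, 2 transversions

Mismatches (1-based):
base 2: C→T (pyrimidine→pyrimidine, transition)
base 4: C→G (pyrimidine→purine, transversion)
base 5: C→A (pyrimidine→purine, transversion)
base 8: C→T (pyrimidine→pyrimidine, transition)
base 9: C→T (pyrimidine→pyrimidine, transition)
base 11: T→C (pyrimidine→pyrimidine, transition)
base 12: T→C (pyrimidine→pyrimidine, transition)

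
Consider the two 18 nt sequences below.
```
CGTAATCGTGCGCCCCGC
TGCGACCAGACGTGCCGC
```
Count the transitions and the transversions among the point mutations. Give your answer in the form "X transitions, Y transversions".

Mismatches (1-based):
site 1: C→T (pyrimidine→pyrimidine, transition)
site 3: T→C (pyrimidine→pyrimidine, transition)
site 4: A→G (purine→purine, transition)
site 6: T→C (pyrimidine→pyrimidine, transition)
site 8: G→A (purine→purine, transition)
site 9: T→G (pyrimidine→purine, transversion)
site 10: G→A (purine→purine, transition)
site 13: C→T (pyrimidine→pyrimidine, transition)
site 14: C→G (pyrimidine→purine, transversion)

7 transitions, 2 transversions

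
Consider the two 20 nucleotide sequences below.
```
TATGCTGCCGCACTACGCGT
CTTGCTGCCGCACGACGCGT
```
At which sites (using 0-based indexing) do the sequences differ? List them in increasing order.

Differences at site 0 (T→C), site 1 (A→T), site 13 (T→G).

0, 1, 13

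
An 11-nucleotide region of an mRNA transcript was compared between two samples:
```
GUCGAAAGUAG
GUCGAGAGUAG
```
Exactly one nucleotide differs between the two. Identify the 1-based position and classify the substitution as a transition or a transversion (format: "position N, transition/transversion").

Position 6 changes A→G. A is a purine and G is a purine, so this is a transition.

position 6, transition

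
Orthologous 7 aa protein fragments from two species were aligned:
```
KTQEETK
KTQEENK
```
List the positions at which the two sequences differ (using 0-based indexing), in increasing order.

Differences at position 5 (T→N).

5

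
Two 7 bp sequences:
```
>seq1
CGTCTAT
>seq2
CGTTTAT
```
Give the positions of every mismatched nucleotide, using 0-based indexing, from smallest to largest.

3

Scanning 0-based: 3: C/T.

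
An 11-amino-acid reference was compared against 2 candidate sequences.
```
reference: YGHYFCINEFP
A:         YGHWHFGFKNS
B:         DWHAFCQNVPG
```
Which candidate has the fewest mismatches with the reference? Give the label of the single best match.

B

A differs at 8 positions; B differs at 7 positions. The closest is B.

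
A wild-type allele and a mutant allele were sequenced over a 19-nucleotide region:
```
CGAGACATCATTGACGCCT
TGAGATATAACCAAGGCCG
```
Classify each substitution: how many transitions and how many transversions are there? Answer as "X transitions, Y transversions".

5 transitions, 3 transversions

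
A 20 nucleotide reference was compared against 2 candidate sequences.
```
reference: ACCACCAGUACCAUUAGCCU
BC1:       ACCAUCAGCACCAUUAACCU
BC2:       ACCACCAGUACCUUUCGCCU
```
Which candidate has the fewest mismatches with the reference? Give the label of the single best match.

BC1 differs at 3 bases; BC2 differs at 2 bases. The closest is BC2.

BC2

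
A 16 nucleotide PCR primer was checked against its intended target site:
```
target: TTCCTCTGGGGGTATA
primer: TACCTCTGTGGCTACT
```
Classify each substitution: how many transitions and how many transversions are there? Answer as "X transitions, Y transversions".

1 transition, 4 transversions

Mismatches (1-based):
base 2: T→A (pyrimidine→purine, transversion)
base 9: G→T (purine→pyrimidine, transversion)
base 12: G→C (purine→pyrimidine, transversion)
base 15: T→C (pyrimidine→pyrimidine, transition)
base 16: A→T (purine→pyrimidine, transversion)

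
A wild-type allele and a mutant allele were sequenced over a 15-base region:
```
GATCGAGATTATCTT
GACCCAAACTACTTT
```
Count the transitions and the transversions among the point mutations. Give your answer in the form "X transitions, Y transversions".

5 transitions, 1 transversion

Transitions (purine↔purine or pyrimidine↔pyrimidine): 3 T→C, 7 G→A, 9 T→C, 12 T→C, 13 C→T.
Transversions (purine↔pyrimidine): 5 G→C.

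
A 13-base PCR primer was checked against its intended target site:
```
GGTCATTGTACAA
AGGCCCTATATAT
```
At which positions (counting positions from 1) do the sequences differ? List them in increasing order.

1, 3, 5, 6, 8, 11, 13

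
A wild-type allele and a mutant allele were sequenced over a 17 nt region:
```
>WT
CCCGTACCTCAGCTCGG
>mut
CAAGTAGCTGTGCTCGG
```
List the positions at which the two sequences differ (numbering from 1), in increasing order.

Differences at position 2 (C→A), position 3 (C→A), position 7 (C→G), position 10 (C→G), position 11 (A→T).

2, 3, 7, 10, 11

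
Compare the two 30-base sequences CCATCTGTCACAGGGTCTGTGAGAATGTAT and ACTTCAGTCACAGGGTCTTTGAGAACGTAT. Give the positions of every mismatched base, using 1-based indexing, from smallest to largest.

1, 3, 6, 19, 26

Differences at position 1 (C→A), position 3 (A→T), position 6 (T→A), position 19 (G→T), position 26 (T→C).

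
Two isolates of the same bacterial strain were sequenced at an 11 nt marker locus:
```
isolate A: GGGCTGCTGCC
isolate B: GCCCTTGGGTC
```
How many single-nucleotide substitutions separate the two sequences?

6

The sequences differ at bases 2, 3, 6, 7, 8, 10 (1-based) — 6 in total.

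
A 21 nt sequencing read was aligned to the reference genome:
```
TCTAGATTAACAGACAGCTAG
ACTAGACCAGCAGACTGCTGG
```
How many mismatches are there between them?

The sequences differ at sites 1, 7, 8, 10, 16, 20 (1-based) — 6 in total.

6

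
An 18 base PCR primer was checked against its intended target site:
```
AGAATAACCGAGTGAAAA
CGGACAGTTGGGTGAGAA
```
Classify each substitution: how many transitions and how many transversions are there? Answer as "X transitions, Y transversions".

Transitions (purine↔purine or pyrimidine↔pyrimidine): 3 A→G, 5 T→C, 7 A→G, 8 C→T, 9 C→T, 11 A→G, 16 A→G.
Transversions (purine↔pyrimidine): 1 A→C.

7 transitions, 1 transversion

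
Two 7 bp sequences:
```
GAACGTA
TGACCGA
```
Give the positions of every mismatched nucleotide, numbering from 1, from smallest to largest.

1, 2, 5, 6

Differences at position 1 (G→T), position 2 (A→G), position 5 (G→C), position 6 (T→G).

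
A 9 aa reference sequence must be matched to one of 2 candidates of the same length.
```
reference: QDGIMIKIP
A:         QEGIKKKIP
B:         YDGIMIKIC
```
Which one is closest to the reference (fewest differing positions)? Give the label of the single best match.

A differs at 3 positions; B differs at 2 positions. The closest is B.

B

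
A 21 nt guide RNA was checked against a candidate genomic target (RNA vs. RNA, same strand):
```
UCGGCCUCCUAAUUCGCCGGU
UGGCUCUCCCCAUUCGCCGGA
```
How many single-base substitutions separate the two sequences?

Comparing position by position, 6 positions differ: 2 (C/G), 4 (G/C), 5 (C/U), 10 (U/C), 11 (A/C), 21 (U/A).

6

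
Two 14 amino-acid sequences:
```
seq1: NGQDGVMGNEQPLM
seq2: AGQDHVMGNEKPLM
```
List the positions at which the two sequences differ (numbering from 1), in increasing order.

Differences at position 1 (N→A), position 5 (G→H), position 11 (Q→K).

1, 5, 11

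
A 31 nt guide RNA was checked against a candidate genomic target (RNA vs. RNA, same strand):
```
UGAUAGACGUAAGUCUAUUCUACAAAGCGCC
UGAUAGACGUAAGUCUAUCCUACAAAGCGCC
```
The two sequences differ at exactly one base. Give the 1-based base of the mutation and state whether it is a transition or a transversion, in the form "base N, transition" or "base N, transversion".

The sequences differ only at base 19: U→C (pyrimidine→pyrimidine), a transition.

base 19, transition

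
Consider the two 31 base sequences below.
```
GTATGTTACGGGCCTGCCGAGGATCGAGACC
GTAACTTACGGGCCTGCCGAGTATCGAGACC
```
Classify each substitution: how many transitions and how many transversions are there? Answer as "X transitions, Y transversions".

0 transitions, 3 transversions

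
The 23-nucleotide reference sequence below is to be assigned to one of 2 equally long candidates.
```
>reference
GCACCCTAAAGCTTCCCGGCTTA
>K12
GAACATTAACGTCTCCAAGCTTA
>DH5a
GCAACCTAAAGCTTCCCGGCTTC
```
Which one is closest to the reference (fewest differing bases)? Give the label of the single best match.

K12 differs at 8 bases; DH5a differs at 2 bases. The closest is DH5a.

DH5a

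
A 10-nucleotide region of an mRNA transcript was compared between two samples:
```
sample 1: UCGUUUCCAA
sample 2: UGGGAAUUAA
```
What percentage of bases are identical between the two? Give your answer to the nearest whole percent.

6 positions differ (2, 4, 5, 6, 7, 8), so 4 of 10 match: 4/10 = 40%.

40%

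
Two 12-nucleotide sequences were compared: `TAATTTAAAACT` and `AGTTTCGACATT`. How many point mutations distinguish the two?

Mismatches (1-based): base 1: T→A; base 2: A→G; base 3: A→T; base 6: T→C; base 7: A→G; base 9: A→C; base 11: C→T.

7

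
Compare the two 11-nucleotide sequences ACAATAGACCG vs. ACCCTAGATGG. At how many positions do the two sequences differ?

Comparing position by position, 4 positions differ: 3 (A/C), 4 (A/C), 9 (C/T), 10 (C/G).

4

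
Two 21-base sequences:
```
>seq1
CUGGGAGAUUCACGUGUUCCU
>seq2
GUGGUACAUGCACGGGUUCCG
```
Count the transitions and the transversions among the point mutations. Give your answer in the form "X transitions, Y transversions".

Transitions (purine↔purine or pyrimidine↔pyrimidine): none.
Transversions (purine↔pyrimidine): 1 C→G, 5 G→U, 7 G→C, 10 U→G, 15 U→G, 21 U→G.

0 transitions, 6 transversions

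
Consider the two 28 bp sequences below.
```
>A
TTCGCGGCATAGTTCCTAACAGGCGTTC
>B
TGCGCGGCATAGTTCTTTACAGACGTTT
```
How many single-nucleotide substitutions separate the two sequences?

5

Mismatches (1-based): site 2: T→G; site 16: C→T; site 18: A→T; site 23: G→A; site 28: C→T.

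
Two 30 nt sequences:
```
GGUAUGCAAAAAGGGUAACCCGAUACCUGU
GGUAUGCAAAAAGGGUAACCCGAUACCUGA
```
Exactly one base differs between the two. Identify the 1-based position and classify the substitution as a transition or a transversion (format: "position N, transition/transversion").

position 30, transversion

The sequences differ only at position 30: U→A (pyrimidine→purine), a transversion.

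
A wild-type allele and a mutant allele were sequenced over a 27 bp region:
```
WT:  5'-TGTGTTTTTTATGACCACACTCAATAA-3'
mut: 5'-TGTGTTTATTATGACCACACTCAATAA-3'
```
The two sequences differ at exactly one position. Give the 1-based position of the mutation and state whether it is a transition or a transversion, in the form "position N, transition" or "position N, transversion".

Position 8 changes T→A. T is a pyrimidine and A is a purine, so this is a transversion.

position 8, transversion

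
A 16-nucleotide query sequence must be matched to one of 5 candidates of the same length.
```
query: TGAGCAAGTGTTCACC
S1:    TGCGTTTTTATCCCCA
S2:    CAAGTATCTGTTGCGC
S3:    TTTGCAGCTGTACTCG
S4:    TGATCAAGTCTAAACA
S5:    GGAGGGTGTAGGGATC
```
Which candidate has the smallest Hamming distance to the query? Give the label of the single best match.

S4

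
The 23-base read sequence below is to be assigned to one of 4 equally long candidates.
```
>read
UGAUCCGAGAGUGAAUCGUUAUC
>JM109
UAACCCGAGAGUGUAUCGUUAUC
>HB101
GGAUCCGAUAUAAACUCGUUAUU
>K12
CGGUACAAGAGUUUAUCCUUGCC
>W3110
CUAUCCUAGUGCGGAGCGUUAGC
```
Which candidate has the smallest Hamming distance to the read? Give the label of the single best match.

Hamming distances to read — JM109: 3; HB101: 7; K12: 9; W3110: 8.
Smallest is JM109 with 3 mismatches.

JM109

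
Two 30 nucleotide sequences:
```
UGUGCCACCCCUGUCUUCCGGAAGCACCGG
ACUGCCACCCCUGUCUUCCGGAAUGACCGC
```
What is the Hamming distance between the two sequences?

5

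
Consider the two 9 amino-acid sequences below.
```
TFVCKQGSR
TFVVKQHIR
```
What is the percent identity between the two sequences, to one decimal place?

66.7%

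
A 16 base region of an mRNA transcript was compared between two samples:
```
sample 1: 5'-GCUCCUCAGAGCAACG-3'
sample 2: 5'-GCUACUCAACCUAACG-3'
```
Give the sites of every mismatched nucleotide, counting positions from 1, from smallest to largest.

4, 9, 10, 11, 12

Differences at site 4 (C→A), site 9 (G→A), site 10 (A→C), site 11 (G→C), site 12 (C→U).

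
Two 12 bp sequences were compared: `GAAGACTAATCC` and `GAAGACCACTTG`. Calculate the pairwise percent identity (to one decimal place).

Mismatches at positions 7, 9, 11, 12 (1-based): 4 of 12.
Identical positions: 8/12 = 66.67% → 66.7%.

66.7%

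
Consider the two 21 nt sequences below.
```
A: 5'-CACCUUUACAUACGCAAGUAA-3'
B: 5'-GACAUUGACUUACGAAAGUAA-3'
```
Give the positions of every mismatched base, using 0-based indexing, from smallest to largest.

0, 3, 6, 9, 14

Differences at position 0 (C→G), position 3 (C→A), position 6 (U→G), position 9 (A→U), position 14 (C→A).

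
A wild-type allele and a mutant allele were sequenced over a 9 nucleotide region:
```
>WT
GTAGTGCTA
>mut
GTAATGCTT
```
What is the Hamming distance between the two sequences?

The sequences differ at sites 4, 9 (1-based) — 2 in total.

2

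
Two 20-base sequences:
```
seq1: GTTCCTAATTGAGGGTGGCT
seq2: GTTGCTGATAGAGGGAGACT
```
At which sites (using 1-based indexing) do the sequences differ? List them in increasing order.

Scanning 1-based: 4: C/G; 7: A/G; 10: T/A; 16: T/A; 18: G/A.

4, 7, 10, 16, 18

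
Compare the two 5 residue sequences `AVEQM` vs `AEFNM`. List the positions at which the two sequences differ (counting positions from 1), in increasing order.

Differences at position 2 (V→E), position 3 (E→F), position 4 (Q→N).

2, 3, 4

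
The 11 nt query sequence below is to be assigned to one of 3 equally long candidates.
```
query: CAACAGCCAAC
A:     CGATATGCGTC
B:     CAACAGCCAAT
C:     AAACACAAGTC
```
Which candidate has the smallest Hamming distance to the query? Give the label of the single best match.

A differs at 6 positions; B differs at 1 position; C differs at 6 positions. The closest is B.

B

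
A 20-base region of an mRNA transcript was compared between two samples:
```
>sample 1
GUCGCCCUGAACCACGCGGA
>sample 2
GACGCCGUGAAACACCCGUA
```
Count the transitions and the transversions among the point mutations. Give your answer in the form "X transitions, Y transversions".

0 transitions, 5 transversions

Mismatches (1-based):
base 2: U→A (pyrimidine→purine, transversion)
base 7: C→G (pyrimidine→purine, transversion)
base 12: C→A (pyrimidine→purine, transversion)
base 16: G→C (purine→pyrimidine, transversion)
base 19: G→U (purine→pyrimidine, transversion)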